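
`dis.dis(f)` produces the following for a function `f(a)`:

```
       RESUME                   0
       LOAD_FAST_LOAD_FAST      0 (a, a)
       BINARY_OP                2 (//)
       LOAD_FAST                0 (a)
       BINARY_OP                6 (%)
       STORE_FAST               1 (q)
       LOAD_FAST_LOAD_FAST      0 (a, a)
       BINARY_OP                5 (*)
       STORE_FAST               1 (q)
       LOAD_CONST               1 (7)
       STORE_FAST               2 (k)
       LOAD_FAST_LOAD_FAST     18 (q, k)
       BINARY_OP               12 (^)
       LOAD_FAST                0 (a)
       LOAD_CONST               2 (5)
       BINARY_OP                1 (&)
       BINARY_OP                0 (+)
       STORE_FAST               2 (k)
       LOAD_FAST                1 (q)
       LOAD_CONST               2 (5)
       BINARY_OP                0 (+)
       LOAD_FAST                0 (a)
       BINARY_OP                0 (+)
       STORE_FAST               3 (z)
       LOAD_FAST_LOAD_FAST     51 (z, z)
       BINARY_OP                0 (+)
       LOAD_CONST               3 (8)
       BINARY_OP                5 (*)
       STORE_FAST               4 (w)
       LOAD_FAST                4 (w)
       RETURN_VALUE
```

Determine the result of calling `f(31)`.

LOAD_FAST_LOAD_FAST a,a → push 31,31. Stack: [31, 31]
BINARY_OP // → 31 // 31 = 1. Stack: [1]
LOAD_FAST a → push 31. Stack: [1, 31]
BINARY_OP % → 1 % 31 = 1. Stack: [1]
STORE_FAST q → q=1. Stack: []
LOAD_FAST_LOAD_FAST a,a → push 31,31. Stack: [31, 31]
BINARY_OP * → 31 * 31 = 961. Stack: [961]
STORE_FAST q → q=961. Stack: []
LOAD_CONST → push 7. Stack: [7]
STORE_FAST k → k=7. Stack: []
LOAD_FAST_LOAD_FAST q,k → push 961,7. Stack: [961, 7]
BINARY_OP ^ → 961 ^ 7 = 966. Stack: [966]
LOAD_FAST a → push 31. Stack: [966, 31]
LOAD_CONST → push 5. Stack: [966, 31, 5]
BINARY_OP & → 31 & 5 = 5. Stack: [966, 5]
BINARY_OP + → 966 + 5 = 971. Stack: [971]
STORE_FAST k → k=971. Stack: []
LOAD_FAST q → push 961. Stack: [961]
LOAD_CONST → push 5. Stack: [961, 5]
BINARY_OP + → 961 + 5 = 966. Stack: [966]
LOAD_FAST a → push 31. Stack: [966, 31]
BINARY_OP + → 966 + 31 = 997. Stack: [997]
STORE_FAST z → z=997. Stack: []
LOAD_FAST_LOAD_FAST z,z → push 997,997. Stack: [997, 997]
BINARY_OP + → 997 + 997 = 1994. Stack: [1994]
LOAD_CONST → push 8. Stack: [1994, 8]
BINARY_OP * → 1994 * 8 = 15952. Stack: [15952]
STORE_FAST w → w=15952. Stack: []
LOAD_FAST w → push 15952. Stack: [15952]
RETURN_VALUE → return 15952.

15952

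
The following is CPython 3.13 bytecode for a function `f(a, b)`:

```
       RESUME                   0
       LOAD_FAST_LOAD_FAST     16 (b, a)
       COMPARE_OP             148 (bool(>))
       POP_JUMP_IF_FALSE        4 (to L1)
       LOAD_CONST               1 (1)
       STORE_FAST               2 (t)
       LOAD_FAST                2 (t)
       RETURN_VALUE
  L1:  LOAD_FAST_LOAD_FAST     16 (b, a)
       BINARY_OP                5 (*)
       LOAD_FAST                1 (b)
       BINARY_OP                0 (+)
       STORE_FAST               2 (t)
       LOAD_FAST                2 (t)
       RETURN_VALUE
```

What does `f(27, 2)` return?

56

LOAD_FAST_LOAD_FAST b,a → push 2,27. Stack: [2, 27]
COMPARE_OP bool(>) → 2 vs 27 = False. Stack: [False]
POP_JUMP_IF_FALSE → pop False; jump. Stack: []
LOAD_FAST_LOAD_FAST b,a → push 2,27. Stack: [2, 27]
BINARY_OP * → 2 * 27 = 54. Stack: [54]
LOAD_FAST b → push 2. Stack: [54, 2]
BINARY_OP + → 54 + 2 = 56. Stack: [56]
STORE_FAST t → t=56. Stack: []
LOAD_FAST t → push 56. Stack: [56]
RETURN_VALUE → return 56.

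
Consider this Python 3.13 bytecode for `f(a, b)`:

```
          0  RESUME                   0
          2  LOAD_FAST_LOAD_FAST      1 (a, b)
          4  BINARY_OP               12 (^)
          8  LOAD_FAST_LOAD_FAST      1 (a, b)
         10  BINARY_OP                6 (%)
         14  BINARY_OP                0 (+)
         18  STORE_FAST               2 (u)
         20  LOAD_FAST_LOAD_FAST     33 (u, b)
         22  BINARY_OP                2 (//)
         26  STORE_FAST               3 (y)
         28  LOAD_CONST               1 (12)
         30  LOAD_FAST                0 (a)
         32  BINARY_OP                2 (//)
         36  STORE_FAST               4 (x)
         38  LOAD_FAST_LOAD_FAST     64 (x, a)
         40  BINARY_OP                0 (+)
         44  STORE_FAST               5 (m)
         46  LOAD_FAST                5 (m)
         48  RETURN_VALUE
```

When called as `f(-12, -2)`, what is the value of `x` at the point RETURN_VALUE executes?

LOAD_FAST_LOAD_FAST a,b → push -12,-2. Stack: [-12, -2]
BINARY_OP ^ → -12 ^ -2 = 10. Stack: [10]
LOAD_FAST_LOAD_FAST a,b → push -12,-2. Stack: [10, -12, -2]
BINARY_OP % → -12 % -2 = 0. Stack: [10, 0]
BINARY_OP + → 10 + 0 = 10. Stack: [10]
STORE_FAST u → u=10. Stack: []
LOAD_FAST_LOAD_FAST u,b → push 10,-2. Stack: [10, -2]
BINARY_OP // → 10 // -2 = -5. Stack: [-5]
STORE_FAST y → y=-5. Stack: []
LOAD_CONST → push 12. Stack: [12]
LOAD_FAST a → push -12. Stack: [12, -12]
BINARY_OP // → 12 // -12 = -1. Stack: [-1]
STORE_FAST x → x=-1. Stack: []
LOAD_FAST_LOAD_FAST x,a → push -1,-12. Stack: [-1, -12]
BINARY_OP + → -1 + -12 = -13. Stack: [-13]
STORE_FAST m → m=-13. Stack: []
LOAD_FAST m → push -13. Stack: [-13]
RETURN_VALUE → return -13.

-1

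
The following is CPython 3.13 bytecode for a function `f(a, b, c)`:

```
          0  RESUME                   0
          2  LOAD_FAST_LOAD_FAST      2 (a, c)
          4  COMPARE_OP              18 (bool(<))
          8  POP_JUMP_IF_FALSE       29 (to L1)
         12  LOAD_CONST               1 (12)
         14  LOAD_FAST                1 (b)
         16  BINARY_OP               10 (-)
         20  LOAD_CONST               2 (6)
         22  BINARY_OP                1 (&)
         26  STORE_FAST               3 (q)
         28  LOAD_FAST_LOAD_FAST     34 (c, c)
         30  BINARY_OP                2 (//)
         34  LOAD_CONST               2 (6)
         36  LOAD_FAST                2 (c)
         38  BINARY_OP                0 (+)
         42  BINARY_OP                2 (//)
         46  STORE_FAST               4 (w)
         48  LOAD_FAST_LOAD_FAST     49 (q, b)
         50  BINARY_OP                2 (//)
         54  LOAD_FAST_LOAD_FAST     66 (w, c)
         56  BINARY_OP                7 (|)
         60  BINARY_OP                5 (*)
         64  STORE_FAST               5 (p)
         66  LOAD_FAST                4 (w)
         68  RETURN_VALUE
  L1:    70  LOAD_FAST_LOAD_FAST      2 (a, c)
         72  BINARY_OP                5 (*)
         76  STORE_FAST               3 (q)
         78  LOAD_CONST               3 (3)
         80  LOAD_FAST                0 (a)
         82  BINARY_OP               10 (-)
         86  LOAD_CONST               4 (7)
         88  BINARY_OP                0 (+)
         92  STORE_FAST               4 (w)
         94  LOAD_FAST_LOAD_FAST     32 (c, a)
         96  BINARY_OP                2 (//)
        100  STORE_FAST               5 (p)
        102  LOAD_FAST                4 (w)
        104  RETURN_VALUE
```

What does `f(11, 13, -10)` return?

-1

LOAD_FAST_LOAD_FAST a,c → push 11,-10. Stack: [11, -10]
COMPARE_OP bool(<) → 11 vs -10 = False. Stack: [False]
POP_JUMP_IF_FALSE → pop False; jump. Stack: []
LOAD_FAST_LOAD_FAST a,c → push 11,-10. Stack: [11, -10]
BINARY_OP * → 11 * -10 = -110. Stack: [-110]
STORE_FAST q → q=-110. Stack: []
LOAD_CONST → push 3. Stack: [3]
LOAD_FAST a → push 11. Stack: [3, 11]
BINARY_OP - → 3 - 11 = -8. Stack: [-8]
LOAD_CONST → push 7. Stack: [-8, 7]
BINARY_OP + → -8 + 7 = -1. Stack: [-1]
STORE_FAST w → w=-1. Stack: []
LOAD_FAST_LOAD_FAST c,a → push -10,11. Stack: [-10, 11]
BINARY_OP // → -10 // 11 = -1. Stack: [-1]
STORE_FAST p → p=-1. Stack: []
LOAD_FAST w → push -1. Stack: [-1]
RETURN_VALUE → return -1.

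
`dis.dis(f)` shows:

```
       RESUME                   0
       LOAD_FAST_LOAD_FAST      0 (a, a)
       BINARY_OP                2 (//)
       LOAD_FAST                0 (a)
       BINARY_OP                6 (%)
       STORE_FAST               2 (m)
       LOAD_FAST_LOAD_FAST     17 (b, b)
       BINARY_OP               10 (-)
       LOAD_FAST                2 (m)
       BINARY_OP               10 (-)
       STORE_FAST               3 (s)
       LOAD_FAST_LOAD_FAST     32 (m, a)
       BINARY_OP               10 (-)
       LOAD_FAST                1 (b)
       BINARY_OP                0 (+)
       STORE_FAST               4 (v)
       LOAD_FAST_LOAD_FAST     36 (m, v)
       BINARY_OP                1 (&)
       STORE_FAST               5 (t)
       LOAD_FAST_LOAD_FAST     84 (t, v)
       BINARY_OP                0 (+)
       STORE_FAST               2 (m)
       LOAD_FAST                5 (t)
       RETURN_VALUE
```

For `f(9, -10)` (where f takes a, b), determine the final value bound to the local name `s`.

-1

LOAD_FAST_LOAD_FAST a,a → push 9,9. Stack: [9, 9]
BINARY_OP // → 9 // 9 = 1. Stack: [1]
LOAD_FAST a → push 9. Stack: [1, 9]
BINARY_OP % → 1 % 9 = 1. Stack: [1]
STORE_FAST m → m=1. Stack: []
LOAD_FAST_LOAD_FAST b,b → push -10,-10. Stack: [-10, -10]
BINARY_OP - → -10 - -10 = 0. Stack: [0]
LOAD_FAST m → push 1. Stack: [0, 1]
BINARY_OP - → 0 - 1 = -1. Stack: [-1]
STORE_FAST s → s=-1. Stack: []
LOAD_FAST_LOAD_FAST m,a → push 1,9. Stack: [1, 9]
BINARY_OP - → 1 - 9 = -8. Stack: [-8]
LOAD_FAST b → push -10. Stack: [-8, -10]
BINARY_OP + → -8 + -10 = -18. Stack: [-18]
STORE_FAST v → v=-18. Stack: []
LOAD_FAST_LOAD_FAST m,v → push 1,-18. Stack: [1, -18]
BINARY_OP & → 1 & -18 = 0. Stack: [0]
STORE_FAST t → t=0. Stack: []
LOAD_FAST_LOAD_FAST t,v → push 0,-18. Stack: [0, -18]
BINARY_OP + → 0 + -18 = -18. Stack: [-18]
STORE_FAST m → m=-18. Stack: []
LOAD_FAST t → push 0. Stack: [0]
RETURN_VALUE → return 0.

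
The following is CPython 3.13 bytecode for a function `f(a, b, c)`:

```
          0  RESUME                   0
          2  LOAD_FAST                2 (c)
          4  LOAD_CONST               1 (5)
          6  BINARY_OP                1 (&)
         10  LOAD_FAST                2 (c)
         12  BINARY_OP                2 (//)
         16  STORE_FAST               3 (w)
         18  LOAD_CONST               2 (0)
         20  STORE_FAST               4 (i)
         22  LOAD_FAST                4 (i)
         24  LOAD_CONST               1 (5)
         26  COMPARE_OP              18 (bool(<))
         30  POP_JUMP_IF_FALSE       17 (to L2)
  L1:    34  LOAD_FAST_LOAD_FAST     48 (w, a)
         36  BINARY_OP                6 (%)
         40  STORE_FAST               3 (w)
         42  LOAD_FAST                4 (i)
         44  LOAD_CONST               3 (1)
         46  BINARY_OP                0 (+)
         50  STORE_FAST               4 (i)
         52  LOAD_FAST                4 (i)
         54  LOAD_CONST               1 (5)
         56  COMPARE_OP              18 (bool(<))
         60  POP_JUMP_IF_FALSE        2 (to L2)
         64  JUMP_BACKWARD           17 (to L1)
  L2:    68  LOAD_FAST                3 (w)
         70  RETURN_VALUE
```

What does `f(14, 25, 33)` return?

LOAD_FAST c → push 33
LOAD_CONST → push 5
BINARY_OP & → 33 & 5 = 1
LOAD_FAST c → push 33
BINARY_OP // → 1 // 33 = 0
STORE_FAST w → w=0
LOAD_CONST → push 0
STORE_FAST i → i=0
LOAD_FAST i → push 0
LOAD_CONST → push 5
COMPARE_OP bool(<) → 0 vs 5 = True
POP_JUMP_IF_FALSE → pop True; no jump
LOAD_FAST_LOAD_FAST w,a → push 0,14
BINARY_OP % → 0 % 14 = 0
STORE_FAST w → w=0
LOAD_FAST i → push 0
LOAD_CONST → push 1
BINARY_OP + → 0 + 1 = 1
STORE_FAST i → i=1
LOAD_FAST i → push 1
LOAD_CONST → push 5
COMPARE_OP bool(<) → 1 vs 5 = True
POP_JUMP_IF_FALSE → pop True; no jump
LOAD_FAST_LOAD_FAST w,a → push 0,14
BINARY_OP % → 0 % 14 = 0
STORE_FAST w → w=0
LOAD_FAST i → push 1
LOAD_CONST → push 1
BINARY_OP + → 1 + 1 = 2
STORE_FAST i → i=2
LOAD_FAST i → push 2
LOAD_CONST → push 5
COMPARE_OP bool(<) → 2 vs 5 = True
POP_JUMP_IF_FALSE → pop True; no jump
LOAD_FAST_LOAD_FAST w,a → push 0,14
BINARY_OP % → 0 % 14 = 0
STORE_FAST w → w=0
LOAD_FAST i → push 2
LOAD_CONST → push 1
BINARY_OP + → 2 + 1 = 3
STORE_FAST i → i=3
LOAD_FAST i → push 3
LOAD_CONST → push 5
COMPARE_OP bool(<) → 3 vs 5 = True
POP_JUMP_IF_FALSE → pop True; no jump
LOAD_FAST_LOAD_FAST w,a → push 0,14
BINARY_OP % → 0 % 14 = 0
STORE_FAST w → w=0
LOAD_FAST i → push 3
LOAD_CONST → push 1
BINARY_OP + → 3 + 1 = 4
STORE_FAST i → i=4
LOAD_FAST i → push 4
LOAD_CONST → push 5
COMPARE_OP bool(<) → 4 vs 5 = True
POP_JUMP_IF_FALSE → pop True; no jump
LOAD_FAST_LOAD_FAST w,a → push 0,14
BINARY_OP % → 0 % 14 = 0
STORE_FAST w → w=0
LOAD_FAST i → push 4
LOAD_CONST → push 1
BINARY_OP + → 4 + 1 = 5
STORE_FAST i → i=5
LOAD_FAST i → push 5
LOAD_CONST → push 5
COMPARE_OP bool(<) → 5 vs 5 = False
POP_JUMP_IF_FALSE → pop False; jump
LOAD_FAST w → push 0
RETURN_VALUE → return 0.

0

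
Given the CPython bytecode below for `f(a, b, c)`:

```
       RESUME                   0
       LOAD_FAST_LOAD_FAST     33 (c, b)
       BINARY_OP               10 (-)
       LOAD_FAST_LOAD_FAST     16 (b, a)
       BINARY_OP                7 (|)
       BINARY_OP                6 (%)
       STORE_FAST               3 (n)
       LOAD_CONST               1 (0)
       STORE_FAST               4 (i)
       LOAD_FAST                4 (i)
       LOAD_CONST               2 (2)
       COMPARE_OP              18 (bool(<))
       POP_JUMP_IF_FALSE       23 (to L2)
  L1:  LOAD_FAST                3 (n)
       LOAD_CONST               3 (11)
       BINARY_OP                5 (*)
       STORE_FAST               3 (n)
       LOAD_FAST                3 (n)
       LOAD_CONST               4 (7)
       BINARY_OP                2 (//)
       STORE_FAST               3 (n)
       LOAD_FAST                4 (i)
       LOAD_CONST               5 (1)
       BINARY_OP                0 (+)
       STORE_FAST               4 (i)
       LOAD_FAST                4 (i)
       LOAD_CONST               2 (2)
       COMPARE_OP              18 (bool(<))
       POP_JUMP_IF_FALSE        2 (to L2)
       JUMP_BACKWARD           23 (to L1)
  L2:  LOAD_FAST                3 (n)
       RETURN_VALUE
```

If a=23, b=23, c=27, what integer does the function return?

LOAD_FAST_LOAD_FAST c,b → push 27,23. Stack: [27, 23]
BINARY_OP - → 27 - 23 = 4. Stack: [4]
LOAD_FAST_LOAD_FAST b,a → push 23,23. Stack: [4, 23, 23]
BINARY_OP | → 23 | 23 = 23. Stack: [4, 23]
BINARY_OP % → 4 % 23 = 4. Stack: [4]
STORE_FAST n → n=4. Stack: []
LOAD_CONST → push 0. Stack: [0]
STORE_FAST i → i=0. Stack: []
LOAD_FAST i → push 0. Stack: [0]
LOAD_CONST → push 2. Stack: [0, 2]
COMPARE_OP bool(<) → 0 vs 2 = True. Stack: [True]
POP_JUMP_IF_FALSE → pop True; no jump. Stack: []
LOAD_FAST n → push 4. Stack: [4]
LOAD_CONST → push 11. Stack: [4, 11]
BINARY_OP * → 4 * 11 = 44. Stack: [44]
STORE_FAST n → n=44. Stack: []
LOAD_FAST n → push 44. Stack: [44]
LOAD_CONST → push 7. Stack: [44, 7]
BINARY_OP // → 44 // 7 = 6. Stack: [6]
STORE_FAST n → n=6. Stack: []
LOAD_FAST i → push 0. Stack: [0]
LOAD_CONST → push 1. Stack: [0, 1]
BINARY_OP + → 0 + 1 = 1. Stack: [1]
STORE_FAST i → i=1. Stack: []
LOAD_FAST i → push 1. Stack: [1]
LOAD_CONST → push 2. Stack: [1, 2]
COMPARE_OP bool(<) → 1 vs 2 = True. Stack: [True]
POP_JUMP_IF_FALSE → pop True; no jump. Stack: []
LOAD_FAST n → push 6. Stack: [6]
LOAD_CONST → push 11. Stack: [6, 11]
BINARY_OP * → 6 * 11 = 66. Stack: [66]
STORE_FAST n → n=66. Stack: []
LOAD_FAST n → push 66. Stack: [66]
LOAD_CONST → push 7. Stack: [66, 7]
BINARY_OP // → 66 // 7 = 9. Stack: [9]
STORE_FAST n → n=9. Stack: []
LOAD_FAST i → push 1. Stack: [1]
LOAD_CONST → push 1. Stack: [1, 1]
BINARY_OP + → 1 + 1 = 2. Stack: [2]
STORE_FAST i → i=2. Stack: []
LOAD_FAST i → push 2. Stack: [2]
LOAD_CONST → push 2. Stack: [2, 2]
COMPARE_OP bool(<) → 2 vs 2 = False. Stack: [False]
POP_JUMP_IF_FALSE → pop False; jump. Stack: []
LOAD_FAST n → push 9. Stack: [9]
RETURN_VALUE → return 9.

9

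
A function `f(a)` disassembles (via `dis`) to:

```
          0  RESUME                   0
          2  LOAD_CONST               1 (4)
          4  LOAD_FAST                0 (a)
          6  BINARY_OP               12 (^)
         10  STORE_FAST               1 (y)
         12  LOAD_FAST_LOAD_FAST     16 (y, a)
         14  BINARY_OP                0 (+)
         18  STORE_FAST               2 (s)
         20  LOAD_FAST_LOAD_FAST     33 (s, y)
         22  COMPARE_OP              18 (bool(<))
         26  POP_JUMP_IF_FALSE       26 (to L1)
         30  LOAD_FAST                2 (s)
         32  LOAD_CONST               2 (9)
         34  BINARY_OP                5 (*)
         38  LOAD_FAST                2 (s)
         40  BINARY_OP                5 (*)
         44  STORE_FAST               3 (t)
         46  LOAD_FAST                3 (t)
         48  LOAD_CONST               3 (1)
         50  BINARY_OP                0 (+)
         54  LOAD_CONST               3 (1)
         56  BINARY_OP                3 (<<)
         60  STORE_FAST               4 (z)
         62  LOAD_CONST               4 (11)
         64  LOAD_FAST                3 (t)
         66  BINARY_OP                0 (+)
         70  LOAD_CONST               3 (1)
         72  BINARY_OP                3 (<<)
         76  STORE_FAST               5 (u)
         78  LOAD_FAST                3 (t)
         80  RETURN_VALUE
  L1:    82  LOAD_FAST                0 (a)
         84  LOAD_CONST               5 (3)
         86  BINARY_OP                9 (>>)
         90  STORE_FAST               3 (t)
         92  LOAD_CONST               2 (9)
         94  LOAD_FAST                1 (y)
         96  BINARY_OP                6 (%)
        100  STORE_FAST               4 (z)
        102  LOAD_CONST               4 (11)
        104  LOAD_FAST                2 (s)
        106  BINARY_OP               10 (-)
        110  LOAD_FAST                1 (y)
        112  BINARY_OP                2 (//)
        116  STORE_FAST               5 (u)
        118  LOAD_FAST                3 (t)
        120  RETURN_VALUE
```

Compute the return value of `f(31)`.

3

LOAD_CONST → push 4. Stack: [4]
LOAD_FAST a → push 31. Stack: [4, 31]
BINARY_OP ^ → 4 ^ 31 = 27. Stack: [27]
STORE_FAST y → y=27. Stack: []
LOAD_FAST_LOAD_FAST y,a → push 27,31. Stack: [27, 31]
BINARY_OP + → 27 + 31 = 58. Stack: [58]
STORE_FAST s → s=58. Stack: []
LOAD_FAST_LOAD_FAST s,y → push 58,27. Stack: [58, 27]
COMPARE_OP bool(<) → 58 vs 27 = False. Stack: [False]
POP_JUMP_IF_FALSE → pop False; jump. Stack: []
LOAD_FAST a → push 31. Stack: [31]
LOAD_CONST → push 3. Stack: [31, 3]
BINARY_OP >> → 31 >> 3 = 3. Stack: [3]
STORE_FAST t → t=3. Stack: []
LOAD_CONST → push 9. Stack: [9]
LOAD_FAST y → push 27. Stack: [9, 27]
BINARY_OP % → 9 % 27 = 9. Stack: [9]
STORE_FAST z → z=9. Stack: []
LOAD_CONST → push 11. Stack: [11]
LOAD_FAST s → push 58. Stack: [11, 58]
BINARY_OP - → 11 - 58 = -47. Stack: [-47]
LOAD_FAST y → push 27. Stack: [-47, 27]
BINARY_OP // → -47 // 27 = -2. Stack: [-2]
STORE_FAST u → u=-2. Stack: []
LOAD_FAST t → push 3. Stack: [3]
RETURN_VALUE → return 3.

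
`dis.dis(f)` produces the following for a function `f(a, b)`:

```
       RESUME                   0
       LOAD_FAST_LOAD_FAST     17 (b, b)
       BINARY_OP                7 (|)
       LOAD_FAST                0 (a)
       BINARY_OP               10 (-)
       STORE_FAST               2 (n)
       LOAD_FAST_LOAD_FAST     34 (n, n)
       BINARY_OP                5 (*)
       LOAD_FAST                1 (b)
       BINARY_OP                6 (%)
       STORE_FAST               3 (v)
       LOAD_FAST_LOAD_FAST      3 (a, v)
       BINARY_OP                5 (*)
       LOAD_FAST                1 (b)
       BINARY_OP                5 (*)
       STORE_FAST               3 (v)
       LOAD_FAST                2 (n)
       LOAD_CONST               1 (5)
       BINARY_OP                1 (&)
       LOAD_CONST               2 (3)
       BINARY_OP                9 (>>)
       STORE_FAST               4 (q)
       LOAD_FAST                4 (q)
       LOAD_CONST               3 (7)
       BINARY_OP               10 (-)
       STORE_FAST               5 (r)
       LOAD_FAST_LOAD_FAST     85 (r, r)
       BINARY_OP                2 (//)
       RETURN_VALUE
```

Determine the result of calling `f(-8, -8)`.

LOAD_FAST_LOAD_FAST b,b → push -8,-8. Stack: [-8, -8]
BINARY_OP | → -8 | -8 = -8. Stack: [-8]
LOAD_FAST a → push -8. Stack: [-8, -8]
BINARY_OP - → -8 - -8 = 0. Stack: [0]
STORE_FAST n → n=0. Stack: []
LOAD_FAST_LOAD_FAST n,n → push 0,0. Stack: [0, 0]
BINARY_OP * → 0 * 0 = 0. Stack: [0]
LOAD_FAST b → push -8. Stack: [0, -8]
BINARY_OP % → 0 % -8 = 0. Stack: [0]
STORE_FAST v → v=0. Stack: []
LOAD_FAST_LOAD_FAST a,v → push -8,0. Stack: [-8, 0]
BINARY_OP * → -8 * 0 = 0. Stack: [0]
LOAD_FAST b → push -8. Stack: [0, -8]
BINARY_OP * → 0 * -8 = 0. Stack: [0]
STORE_FAST v → v=0. Stack: []
LOAD_FAST n → push 0. Stack: [0]
LOAD_CONST → push 5. Stack: [0, 5]
BINARY_OP & → 0 & 5 = 0. Stack: [0]
LOAD_CONST → push 3. Stack: [0, 3]
BINARY_OP >> → 0 >> 3 = 0. Stack: [0]
STORE_FAST q → q=0. Stack: []
LOAD_FAST q → push 0. Stack: [0]
LOAD_CONST → push 7. Stack: [0, 7]
BINARY_OP - → 0 - 7 = -7. Stack: [-7]
STORE_FAST r → r=-7. Stack: []
LOAD_FAST_LOAD_FAST r,r → push -7,-7. Stack: [-7, -7]
BINARY_OP // → -7 // -7 = 1. Stack: [1]
RETURN_VALUE → return 1.

1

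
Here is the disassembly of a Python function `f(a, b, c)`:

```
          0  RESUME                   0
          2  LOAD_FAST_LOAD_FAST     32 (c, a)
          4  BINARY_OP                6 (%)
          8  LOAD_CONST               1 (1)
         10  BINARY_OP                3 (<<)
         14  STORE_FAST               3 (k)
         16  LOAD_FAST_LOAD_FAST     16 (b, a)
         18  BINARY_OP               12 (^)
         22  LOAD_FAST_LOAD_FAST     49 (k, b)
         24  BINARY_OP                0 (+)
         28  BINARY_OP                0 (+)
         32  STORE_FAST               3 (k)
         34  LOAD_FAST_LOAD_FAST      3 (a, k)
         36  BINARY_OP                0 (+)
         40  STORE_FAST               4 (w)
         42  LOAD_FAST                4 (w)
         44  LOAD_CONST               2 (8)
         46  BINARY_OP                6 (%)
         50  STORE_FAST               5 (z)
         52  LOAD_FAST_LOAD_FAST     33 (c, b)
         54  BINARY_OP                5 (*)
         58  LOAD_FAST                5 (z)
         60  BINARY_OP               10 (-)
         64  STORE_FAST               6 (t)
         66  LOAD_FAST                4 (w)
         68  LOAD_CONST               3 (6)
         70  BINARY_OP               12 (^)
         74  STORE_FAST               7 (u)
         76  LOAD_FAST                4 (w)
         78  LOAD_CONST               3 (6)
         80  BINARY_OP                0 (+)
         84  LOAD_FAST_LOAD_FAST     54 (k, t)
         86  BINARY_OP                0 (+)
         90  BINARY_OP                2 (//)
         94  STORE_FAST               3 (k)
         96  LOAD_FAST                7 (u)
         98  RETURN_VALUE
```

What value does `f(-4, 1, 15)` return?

LOAD_FAST_LOAD_FAST c,a → push 15,-4. Stack: [15, -4]
BINARY_OP % → 15 % -4 = -1. Stack: [-1]
LOAD_CONST → push 1. Stack: [-1, 1]
BINARY_OP << → -1 << 1 = -2. Stack: [-2]
STORE_FAST k → k=-2. Stack: []
LOAD_FAST_LOAD_FAST b,a → push 1,-4. Stack: [1, -4]
BINARY_OP ^ → 1 ^ -4 = -3. Stack: [-3]
LOAD_FAST_LOAD_FAST k,b → push -2,1. Stack: [-3, -2, 1]
BINARY_OP + → -2 + 1 = -1. Stack: [-3, -1]
BINARY_OP + → -3 + -1 = -4. Stack: [-4]
STORE_FAST k → k=-4. Stack: []
LOAD_FAST_LOAD_FAST a,k → push -4,-4. Stack: [-4, -4]
BINARY_OP + → -4 + -4 = -8. Stack: [-8]
STORE_FAST w → w=-8. Stack: []
LOAD_FAST w → push -8. Stack: [-8]
LOAD_CONST → push 8. Stack: [-8, 8]
BINARY_OP % → -8 % 8 = 0. Stack: [0]
STORE_FAST z → z=0. Stack: []
LOAD_FAST_LOAD_FAST c,b → push 15,1. Stack: [15, 1]
BINARY_OP * → 15 * 1 = 15. Stack: [15]
LOAD_FAST z → push 0. Stack: [15, 0]
BINARY_OP - → 15 - 0 = 15. Stack: [15]
STORE_FAST t → t=15. Stack: []
LOAD_FAST w → push -8. Stack: [-8]
LOAD_CONST → push 6. Stack: [-8, 6]
BINARY_OP ^ → -8 ^ 6 = -2. Stack: [-2]
STORE_FAST u → u=-2. Stack: []
LOAD_FAST w → push -8. Stack: [-8]
LOAD_CONST → push 6. Stack: [-8, 6]
BINARY_OP + → -8 + 6 = -2. Stack: [-2]
LOAD_FAST_LOAD_FAST k,t → push -4,15. Stack: [-2, -4, 15]
BINARY_OP + → -4 + 15 = 11. Stack: [-2, 11]
BINARY_OP // → -2 // 11 = -1. Stack: [-1]
STORE_FAST k → k=-1. Stack: []
LOAD_FAST u → push -2. Stack: [-2]
RETURN_VALUE → return -2.

-2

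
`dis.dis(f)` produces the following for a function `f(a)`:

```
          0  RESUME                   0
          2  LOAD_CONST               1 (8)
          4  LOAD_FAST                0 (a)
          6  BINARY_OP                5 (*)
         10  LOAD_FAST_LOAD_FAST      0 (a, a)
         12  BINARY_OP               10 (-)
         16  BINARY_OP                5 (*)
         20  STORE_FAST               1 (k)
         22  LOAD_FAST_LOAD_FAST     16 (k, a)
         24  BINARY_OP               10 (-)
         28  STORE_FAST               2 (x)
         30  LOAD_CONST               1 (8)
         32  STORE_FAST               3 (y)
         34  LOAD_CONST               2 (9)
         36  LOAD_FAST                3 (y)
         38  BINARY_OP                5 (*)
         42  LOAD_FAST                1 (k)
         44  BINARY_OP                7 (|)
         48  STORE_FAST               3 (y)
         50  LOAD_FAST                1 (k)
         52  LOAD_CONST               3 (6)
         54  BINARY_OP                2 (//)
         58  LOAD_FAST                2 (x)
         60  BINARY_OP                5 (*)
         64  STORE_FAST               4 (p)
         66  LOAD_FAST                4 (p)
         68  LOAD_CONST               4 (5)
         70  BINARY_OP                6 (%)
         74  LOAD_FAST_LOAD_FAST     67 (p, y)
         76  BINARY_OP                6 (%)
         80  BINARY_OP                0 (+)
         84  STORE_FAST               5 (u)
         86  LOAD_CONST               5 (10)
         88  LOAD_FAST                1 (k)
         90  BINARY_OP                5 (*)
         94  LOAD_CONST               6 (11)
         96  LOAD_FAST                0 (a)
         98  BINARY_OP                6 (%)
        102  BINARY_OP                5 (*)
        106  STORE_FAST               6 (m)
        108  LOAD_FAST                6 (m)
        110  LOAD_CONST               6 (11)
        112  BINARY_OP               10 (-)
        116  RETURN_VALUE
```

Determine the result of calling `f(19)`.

LOAD_CONST → push 8. Stack: [8]
LOAD_FAST a → push 19. Stack: [8, 19]
BINARY_OP * → 8 * 19 = 152. Stack: [152]
LOAD_FAST_LOAD_FAST a,a → push 19,19. Stack: [152, 19, 19]
BINARY_OP - → 19 - 19 = 0. Stack: [152, 0]
BINARY_OP * → 152 * 0 = 0. Stack: [0]
STORE_FAST k → k=0. Stack: []
LOAD_FAST_LOAD_FAST k,a → push 0,19. Stack: [0, 19]
BINARY_OP - → 0 - 19 = -19. Stack: [-19]
STORE_FAST x → x=-19. Stack: []
LOAD_CONST → push 8. Stack: [8]
STORE_FAST y → y=8. Stack: []
LOAD_CONST → push 9. Stack: [9]
LOAD_FAST y → push 8. Stack: [9, 8]
BINARY_OP * → 9 * 8 = 72. Stack: [72]
LOAD_FAST k → push 0. Stack: [72, 0]
BINARY_OP | → 72 | 0 = 72. Stack: [72]
STORE_FAST y → y=72. Stack: []
LOAD_FAST k → push 0. Stack: [0]
LOAD_CONST → push 6. Stack: [0, 6]
BINARY_OP // → 0 // 6 = 0. Stack: [0]
LOAD_FAST x → push -19. Stack: [0, -19]
BINARY_OP * → 0 * -19 = 0. Stack: [0]
STORE_FAST p → p=0. Stack: []
LOAD_FAST p → push 0. Stack: [0]
LOAD_CONST → push 5. Stack: [0, 5]
BINARY_OP % → 0 % 5 = 0. Stack: [0]
LOAD_FAST_LOAD_FAST p,y → push 0,72. Stack: [0, 0, 72]
BINARY_OP % → 0 % 72 = 0. Stack: [0, 0]
BINARY_OP + → 0 + 0 = 0. Stack: [0]
STORE_FAST u → u=0. Stack: []
LOAD_CONST → push 10. Stack: [10]
LOAD_FAST k → push 0. Stack: [10, 0]
BINARY_OP * → 10 * 0 = 0. Stack: [0]
LOAD_CONST → push 11. Stack: [0, 11]
LOAD_FAST a → push 19. Stack: [0, 11, 19]
BINARY_OP % → 11 % 19 = 11. Stack: [0, 11]
BINARY_OP * → 0 * 11 = 0. Stack: [0]
STORE_FAST m → m=0. Stack: []
LOAD_FAST m → push 0. Stack: [0]
LOAD_CONST → push 11. Stack: [0, 11]
BINARY_OP - → 0 - 11 = -11. Stack: [-11]
RETURN_VALUE → return -11.

-11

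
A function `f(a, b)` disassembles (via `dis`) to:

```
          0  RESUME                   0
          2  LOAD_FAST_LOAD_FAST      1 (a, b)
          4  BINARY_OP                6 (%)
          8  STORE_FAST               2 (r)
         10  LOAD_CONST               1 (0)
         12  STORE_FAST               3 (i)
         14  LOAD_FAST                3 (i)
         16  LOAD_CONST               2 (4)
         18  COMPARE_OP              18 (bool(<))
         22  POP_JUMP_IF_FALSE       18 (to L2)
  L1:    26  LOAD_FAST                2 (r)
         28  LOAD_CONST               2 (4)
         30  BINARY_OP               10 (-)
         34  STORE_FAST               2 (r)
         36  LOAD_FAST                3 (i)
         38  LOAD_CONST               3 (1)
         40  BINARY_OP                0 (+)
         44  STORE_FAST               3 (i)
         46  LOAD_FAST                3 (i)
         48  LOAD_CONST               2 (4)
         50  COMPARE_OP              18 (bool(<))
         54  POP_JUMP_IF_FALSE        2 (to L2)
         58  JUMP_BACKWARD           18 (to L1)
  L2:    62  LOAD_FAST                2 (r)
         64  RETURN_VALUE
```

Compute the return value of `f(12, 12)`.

-16

LOAD_FAST_LOAD_FAST a,b → push 12,12. Stack: [12, 12]
BINARY_OP % → 12 % 12 = 0. Stack: [0]
STORE_FAST r → r=0. Stack: []
LOAD_CONST → push 0. Stack: [0]
STORE_FAST i → i=0. Stack: []
LOAD_FAST i → push 0. Stack: [0]
LOAD_CONST → push 4. Stack: [0, 4]
COMPARE_OP bool(<) → 0 vs 4 = True. Stack: [True]
POP_JUMP_IF_FALSE → pop True; no jump. Stack: []
LOAD_FAST r → push 0. Stack: [0]
LOAD_CONST → push 4. Stack: [0, 4]
BINARY_OP - → 0 - 4 = -4. Stack: [-4]
STORE_FAST r → r=-4. Stack: []
LOAD_FAST i → push 0. Stack: [0]
LOAD_CONST → push 1. Stack: [0, 1]
BINARY_OP + → 0 + 1 = 1. Stack: [1]
STORE_FAST i → i=1. Stack: []
LOAD_FAST i → push 1. Stack: [1]
LOAD_CONST → push 4. Stack: [1, 4]
COMPARE_OP bool(<) → 1 vs 4 = True. Stack: [True]
POP_JUMP_IF_FALSE → pop True; no jump. Stack: []
LOAD_FAST r → push -4. Stack: [-4]
LOAD_CONST → push 4. Stack: [-4, 4]
BINARY_OP - → -4 - 4 = -8. Stack: [-8]
STORE_FAST r → r=-8. Stack: []
LOAD_FAST i → push 1. Stack: [1]
LOAD_CONST → push 1. Stack: [1, 1]
BINARY_OP + → 1 + 1 = 2. Stack: [2]
STORE_FAST i → i=2. Stack: []
LOAD_FAST i → push 2. Stack: [2]
LOAD_CONST → push 4. Stack: [2, 4]
COMPARE_OP bool(<) → 2 vs 4 = True. Stack: [True]
POP_JUMP_IF_FALSE → pop True; no jump. Stack: []
LOAD_FAST r → push -8. Stack: [-8]
LOAD_CONST → push 4. Stack: [-8, 4]
BINARY_OP - → -8 - 4 = -12. Stack: [-12]
STORE_FAST r → r=-12. Stack: []
LOAD_FAST i → push 2. Stack: [2]
LOAD_CONST → push 1. Stack: [2, 1]
BINARY_OP + → 2 + 1 = 3. Stack: [3]
STORE_FAST i → i=3. Stack: []
LOAD_FAST i → push 3. Stack: [3]
LOAD_CONST → push 4. Stack: [3, 4]
COMPARE_OP bool(<) → 3 vs 4 = True. Stack: [True]
POP_JUMP_IF_FALSE → pop True; no jump. Stack: []
LOAD_FAST r → push -12. Stack: [-12]
LOAD_CONST → push 4. Stack: [-12, 4]
BINARY_OP - → -12 - 4 = -16. Stack: [-16]
STORE_FAST r → r=-16. Stack: []
LOAD_FAST i → push 3. Stack: [3]
LOAD_CONST → push 1. Stack: [3, 1]
BINARY_OP + → 3 + 1 = 4. Stack: [4]
STORE_FAST i → i=4. Stack: []
LOAD_FAST i → push 4. Stack: [4]
LOAD_CONST → push 4. Stack: [4, 4]
COMPARE_OP bool(<) → 4 vs 4 = False. Stack: [False]
POP_JUMP_IF_FALSE → pop False; jump. Stack: []
LOAD_FAST r → push -16. Stack: [-16]
RETURN_VALUE → return -16.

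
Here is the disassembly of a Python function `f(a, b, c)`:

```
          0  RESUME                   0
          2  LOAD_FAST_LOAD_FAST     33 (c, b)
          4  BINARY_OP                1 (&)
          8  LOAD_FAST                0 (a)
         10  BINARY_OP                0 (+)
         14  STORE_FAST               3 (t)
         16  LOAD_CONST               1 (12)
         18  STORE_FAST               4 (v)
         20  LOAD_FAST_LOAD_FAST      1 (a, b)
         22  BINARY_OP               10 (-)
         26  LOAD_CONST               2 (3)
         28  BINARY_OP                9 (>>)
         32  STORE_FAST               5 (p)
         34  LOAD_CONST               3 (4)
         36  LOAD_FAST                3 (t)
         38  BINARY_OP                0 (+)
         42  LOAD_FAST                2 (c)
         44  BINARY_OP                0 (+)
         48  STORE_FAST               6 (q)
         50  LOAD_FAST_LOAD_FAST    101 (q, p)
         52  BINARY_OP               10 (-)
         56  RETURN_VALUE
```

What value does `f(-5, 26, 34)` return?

LOAD_FAST_LOAD_FAST c,b → push 34,26. Stack: [34, 26]
BINARY_OP & → 34 & 26 = 2. Stack: [2]
LOAD_FAST a → push -5. Stack: [2, -5]
BINARY_OP + → 2 + -5 = -3. Stack: [-3]
STORE_FAST t → t=-3. Stack: []
LOAD_CONST → push 12. Stack: [12]
STORE_FAST v → v=12. Stack: []
LOAD_FAST_LOAD_FAST a,b → push -5,26. Stack: [-5, 26]
BINARY_OP - → -5 - 26 = -31. Stack: [-31]
LOAD_CONST → push 3. Stack: [-31, 3]
BINARY_OP >> → -31 >> 3 = -4. Stack: [-4]
STORE_FAST p → p=-4. Stack: []
LOAD_CONST → push 4. Stack: [4]
LOAD_FAST t → push -3. Stack: [4, -3]
BINARY_OP + → 4 + -3 = 1. Stack: [1]
LOAD_FAST c → push 34. Stack: [1, 34]
BINARY_OP + → 1 + 34 = 35. Stack: [35]
STORE_FAST q → q=35. Stack: []
LOAD_FAST_LOAD_FAST q,p → push 35,-4. Stack: [35, -4]
BINARY_OP - → 35 - -4 = 39. Stack: [39]
RETURN_VALUE → return 39.

39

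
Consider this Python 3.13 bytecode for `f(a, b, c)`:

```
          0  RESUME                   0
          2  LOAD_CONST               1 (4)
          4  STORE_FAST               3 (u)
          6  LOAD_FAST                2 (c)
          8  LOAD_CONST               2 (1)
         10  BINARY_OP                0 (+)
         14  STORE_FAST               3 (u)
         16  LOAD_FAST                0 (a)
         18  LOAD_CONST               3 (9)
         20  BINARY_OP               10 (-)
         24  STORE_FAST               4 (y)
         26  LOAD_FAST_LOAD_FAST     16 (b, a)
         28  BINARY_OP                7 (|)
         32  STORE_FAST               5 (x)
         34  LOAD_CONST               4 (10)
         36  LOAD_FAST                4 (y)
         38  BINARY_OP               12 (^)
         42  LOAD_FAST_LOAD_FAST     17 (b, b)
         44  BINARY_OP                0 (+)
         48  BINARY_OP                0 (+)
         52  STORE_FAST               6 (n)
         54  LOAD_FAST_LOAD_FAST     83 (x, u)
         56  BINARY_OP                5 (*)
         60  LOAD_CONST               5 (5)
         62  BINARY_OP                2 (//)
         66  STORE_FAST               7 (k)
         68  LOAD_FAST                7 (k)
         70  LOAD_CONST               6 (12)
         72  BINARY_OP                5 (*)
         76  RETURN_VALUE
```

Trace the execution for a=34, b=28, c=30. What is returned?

LOAD_CONST → push 4. Stack: [4]
STORE_FAST u → u=4. Stack: []
LOAD_FAST c → push 30. Stack: [30]
LOAD_CONST → push 1. Stack: [30, 1]
BINARY_OP + → 30 + 1 = 31. Stack: [31]
STORE_FAST u → u=31. Stack: []
LOAD_FAST a → push 34. Stack: [34]
LOAD_CONST → push 9. Stack: [34, 9]
BINARY_OP - → 34 - 9 = 25. Stack: [25]
STORE_FAST y → y=25. Stack: []
LOAD_FAST_LOAD_FAST b,a → push 28,34. Stack: [28, 34]
BINARY_OP | → 28 | 34 = 62. Stack: [62]
STORE_FAST x → x=62. Stack: []
LOAD_CONST → push 10. Stack: [10]
LOAD_FAST y → push 25. Stack: [10, 25]
BINARY_OP ^ → 10 ^ 25 = 19. Stack: [19]
LOAD_FAST_LOAD_FAST b,b → push 28,28. Stack: [19, 28, 28]
BINARY_OP + → 28 + 28 = 56. Stack: [19, 56]
BINARY_OP + → 19 + 56 = 75. Stack: [75]
STORE_FAST n → n=75. Stack: []
LOAD_FAST_LOAD_FAST x,u → push 62,31. Stack: [62, 31]
BINARY_OP * → 62 * 31 = 1922. Stack: [1922]
LOAD_CONST → push 5. Stack: [1922, 5]
BINARY_OP // → 1922 // 5 = 384. Stack: [384]
STORE_FAST k → k=384. Stack: []
LOAD_FAST k → push 384. Stack: [384]
LOAD_CONST → push 12. Stack: [384, 12]
BINARY_OP * → 384 * 12 = 4608. Stack: [4608]
RETURN_VALUE → return 4608.

4608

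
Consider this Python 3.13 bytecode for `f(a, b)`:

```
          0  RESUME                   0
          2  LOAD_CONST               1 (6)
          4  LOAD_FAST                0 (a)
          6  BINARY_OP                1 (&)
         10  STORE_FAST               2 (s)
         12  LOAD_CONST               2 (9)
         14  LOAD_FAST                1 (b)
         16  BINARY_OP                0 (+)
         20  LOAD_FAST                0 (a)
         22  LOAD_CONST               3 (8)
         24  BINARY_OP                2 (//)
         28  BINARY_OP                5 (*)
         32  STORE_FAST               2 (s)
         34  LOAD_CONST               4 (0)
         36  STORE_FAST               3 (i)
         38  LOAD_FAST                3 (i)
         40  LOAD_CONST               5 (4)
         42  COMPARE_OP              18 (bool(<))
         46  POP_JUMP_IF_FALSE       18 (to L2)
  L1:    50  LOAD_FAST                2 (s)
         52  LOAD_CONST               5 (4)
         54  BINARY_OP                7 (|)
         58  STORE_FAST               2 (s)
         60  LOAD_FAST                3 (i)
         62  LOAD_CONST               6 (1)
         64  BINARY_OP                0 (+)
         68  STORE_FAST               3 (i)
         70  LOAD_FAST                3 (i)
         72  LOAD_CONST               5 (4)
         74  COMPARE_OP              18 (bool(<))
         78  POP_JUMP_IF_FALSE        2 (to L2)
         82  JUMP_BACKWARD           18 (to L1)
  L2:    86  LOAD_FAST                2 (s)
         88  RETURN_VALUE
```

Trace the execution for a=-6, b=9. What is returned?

-18

LOAD_CONST → push 6
LOAD_FAST a → push -6
BINARY_OP & → 6 & -6 = 2
STORE_FAST s → s=2
LOAD_CONST → push 9
LOAD_FAST b → push 9
BINARY_OP + → 9 + 9 = 18
LOAD_FAST a → push -6
LOAD_CONST → push 8
BINARY_OP // → -6 // 8 = -1
BINARY_OP * → 18 * -1 = -18
STORE_FAST s → s=-18
LOAD_CONST → push 0
STORE_FAST i → i=0
LOAD_FAST i → push 0
LOAD_CONST → push 4
COMPARE_OP bool(<) → 0 vs 4 = True
POP_JUMP_IF_FALSE → pop True; no jump
LOAD_FAST s → push -18
LOAD_CONST → push 4
BINARY_OP | → -18 | 4 = -18
STORE_FAST s → s=-18
LOAD_FAST i → push 0
LOAD_CONST → push 1
BINARY_OP + → 0 + 1 = 1
STORE_FAST i → i=1
LOAD_FAST i → push 1
LOAD_CONST → push 4
COMPARE_OP bool(<) → 1 vs 4 = True
POP_JUMP_IF_FALSE → pop True; no jump
LOAD_FAST s → push -18
LOAD_CONST → push 4
BINARY_OP | → -18 | 4 = -18
STORE_FAST s → s=-18
LOAD_FAST i → push 1
LOAD_CONST → push 1
BINARY_OP + → 1 + 1 = 2
STORE_FAST i → i=2
LOAD_FAST i → push 2
LOAD_CONST → push 4
COMPARE_OP bool(<) → 2 vs 4 = True
POP_JUMP_IF_FALSE → pop True; no jump
LOAD_FAST s → push -18
LOAD_CONST → push 4
BINARY_OP | → -18 | 4 = -18
STORE_FAST s → s=-18
LOAD_FAST i → push 2
LOAD_CONST → push 1
BINARY_OP + → 2 + 1 = 3
STORE_FAST i → i=3
LOAD_FAST i → push 3
LOAD_CONST → push 4
COMPARE_OP bool(<) → 3 vs 4 = True
POP_JUMP_IF_FALSE → pop True; no jump
LOAD_FAST s → push -18
LOAD_CONST → push 4
BINARY_OP | → -18 | 4 = -18
STORE_FAST s → s=-18
LOAD_FAST i → push 3
LOAD_CONST → push 1
BINARY_OP + → 3 + 1 = 4
STORE_FAST i → i=4
LOAD_FAST i → push 4
LOAD_CONST → push 4
COMPARE_OP bool(<) → 4 vs 4 = False
POP_JUMP_IF_FALSE → pop False; jump
LOAD_FAST s → push -18
RETURN_VALUE → return -18.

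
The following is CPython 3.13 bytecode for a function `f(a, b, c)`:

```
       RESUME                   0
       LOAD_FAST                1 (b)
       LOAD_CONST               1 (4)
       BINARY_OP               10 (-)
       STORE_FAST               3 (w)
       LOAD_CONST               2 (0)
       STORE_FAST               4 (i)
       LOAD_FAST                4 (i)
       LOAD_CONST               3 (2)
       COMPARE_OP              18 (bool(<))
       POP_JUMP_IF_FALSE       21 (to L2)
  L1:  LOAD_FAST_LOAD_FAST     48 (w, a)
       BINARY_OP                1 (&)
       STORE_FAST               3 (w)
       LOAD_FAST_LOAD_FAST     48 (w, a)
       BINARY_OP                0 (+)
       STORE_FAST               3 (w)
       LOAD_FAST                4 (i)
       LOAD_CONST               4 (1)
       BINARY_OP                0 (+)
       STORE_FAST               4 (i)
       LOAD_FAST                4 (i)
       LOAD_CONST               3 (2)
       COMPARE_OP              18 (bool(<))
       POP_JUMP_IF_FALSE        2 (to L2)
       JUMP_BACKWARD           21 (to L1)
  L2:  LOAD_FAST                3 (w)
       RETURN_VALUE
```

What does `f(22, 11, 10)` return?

LOAD_FAST b → push 11. Stack: [11]
LOAD_CONST → push 4. Stack: [11, 4]
BINARY_OP - → 11 - 4 = 7. Stack: [7]
STORE_FAST w → w=7. Stack: []
LOAD_CONST → push 0. Stack: [0]
STORE_FAST i → i=0. Stack: []
LOAD_FAST i → push 0. Stack: [0]
LOAD_CONST → push 2. Stack: [0, 2]
COMPARE_OP bool(<) → 0 vs 2 = True. Stack: [True]
POP_JUMP_IF_FALSE → pop True; no jump. Stack: []
LOAD_FAST_LOAD_FAST w,a → push 7,22. Stack: [7, 22]
BINARY_OP & → 7 & 22 = 6. Stack: [6]
STORE_FAST w → w=6. Stack: []
LOAD_FAST_LOAD_FAST w,a → push 6,22. Stack: [6, 22]
BINARY_OP + → 6 + 22 = 28. Stack: [28]
STORE_FAST w → w=28. Stack: []
LOAD_FAST i → push 0. Stack: [0]
LOAD_CONST → push 1. Stack: [0, 1]
BINARY_OP + → 0 + 1 = 1. Stack: [1]
STORE_FAST i → i=1. Stack: []
LOAD_FAST i → push 1. Stack: [1]
LOAD_CONST → push 2. Stack: [1, 2]
COMPARE_OP bool(<) → 1 vs 2 = True. Stack: [True]
POP_JUMP_IF_FALSE → pop True; no jump. Stack: []
LOAD_FAST_LOAD_FAST w,a → push 28,22. Stack: [28, 22]
BINARY_OP & → 28 & 22 = 20. Stack: [20]
STORE_FAST w → w=20. Stack: []
LOAD_FAST_LOAD_FAST w,a → push 20,22. Stack: [20, 22]
BINARY_OP + → 20 + 22 = 42. Stack: [42]
STORE_FAST w → w=42. Stack: []
LOAD_FAST i → push 1. Stack: [1]
LOAD_CONST → push 1. Stack: [1, 1]
BINARY_OP + → 1 + 1 = 2. Stack: [2]
STORE_FAST i → i=2. Stack: []
LOAD_FAST i → push 2. Stack: [2]
LOAD_CONST → push 2. Stack: [2, 2]
COMPARE_OP bool(<) → 2 vs 2 = False. Stack: [False]
POP_JUMP_IF_FALSE → pop False; jump. Stack: []
LOAD_FAST w → push 42. Stack: [42]
RETURN_VALUE → return 42.

42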